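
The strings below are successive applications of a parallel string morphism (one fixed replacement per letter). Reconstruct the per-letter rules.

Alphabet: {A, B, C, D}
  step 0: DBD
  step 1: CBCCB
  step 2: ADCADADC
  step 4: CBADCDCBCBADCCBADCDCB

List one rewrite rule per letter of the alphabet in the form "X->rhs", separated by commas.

A->D, B->C, C->AD, D->CB

  step 1 ⇒ step 2: CBCCB ⇒ AD·C·AD·AD·C
    B ↦ C
    C ↦ AD
    A ↦ D  (constrained at step 2)
  step 0 ⇒ step 1: DBD ⇒ CB·C·CB
    D ↦ CB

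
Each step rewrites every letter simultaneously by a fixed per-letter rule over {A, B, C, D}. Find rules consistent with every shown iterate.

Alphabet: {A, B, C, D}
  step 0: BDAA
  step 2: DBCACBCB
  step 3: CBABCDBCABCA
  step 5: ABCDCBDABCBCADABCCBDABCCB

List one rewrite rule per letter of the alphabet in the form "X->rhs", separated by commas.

A->D, B->A, C->BC, D->CB

  step 2 ⇒ step 3: DBCACBCB ⇒ CB·A·BC·D·BC·A·BC·A
    A ↦ D
    B ↦ A
    C ↦ BC
    D ↦ CB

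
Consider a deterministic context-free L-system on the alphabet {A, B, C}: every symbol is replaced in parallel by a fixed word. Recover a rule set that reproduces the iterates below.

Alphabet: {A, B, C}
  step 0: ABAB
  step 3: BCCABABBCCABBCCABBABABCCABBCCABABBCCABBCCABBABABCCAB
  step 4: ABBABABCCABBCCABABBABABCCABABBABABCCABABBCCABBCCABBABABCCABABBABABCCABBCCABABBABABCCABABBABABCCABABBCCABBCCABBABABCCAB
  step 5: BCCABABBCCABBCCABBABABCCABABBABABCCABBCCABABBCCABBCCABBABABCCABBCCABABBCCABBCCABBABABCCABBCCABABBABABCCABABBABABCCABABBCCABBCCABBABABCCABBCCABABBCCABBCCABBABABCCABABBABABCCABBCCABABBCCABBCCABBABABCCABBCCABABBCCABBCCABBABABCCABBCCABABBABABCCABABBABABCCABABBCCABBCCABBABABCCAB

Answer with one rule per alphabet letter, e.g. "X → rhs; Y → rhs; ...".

  step 4 ⇒ step 5: ABBABABCCABBCCABABBABABCCABABBABABCCABABBCCABBCCABBABABCCABABBABABCCABBCCABABBABABCCABABBABABCCABABBCCABBCCABBABABCCAB ⇒ BCC·AB·AB·BCC·AB·BCC·AB·BA·BA·BCC·AB·AB·BA·BA·BCC·AB·BCC·AB·AB·BCC·AB·BCC·AB·BA·BA·BCC·AB·BCC·AB·AB·BCC·AB·BCC·AB·BA·BA·BCC·AB·BCC·AB·AB·BA·BA·BCC·AB·AB·BA·BA·BCC·AB·AB·BCC·AB·BCC·AB·BA·BA·BCC·AB·BCC·AB·AB·BCC·AB·BCC·AB·BA·BA·BCC·AB·AB·BA·BA·BCC·AB·BCC·AB·AB·BCC·AB·BCC·AB·BA·BA·BCC·AB·BCC·AB·AB·BCC·AB·BCC·AB·BA·BA·BCC·AB·BCC·AB·AB·BA·BA·BCC·AB·AB·BA·BA·BCC·AB·AB·BCC·AB·BCC·AB·BA·BA·BCC·AB
    A ↦ BCC
    B ↦ AB
    C ↦ BA

A->BCC, B->AB, C->BA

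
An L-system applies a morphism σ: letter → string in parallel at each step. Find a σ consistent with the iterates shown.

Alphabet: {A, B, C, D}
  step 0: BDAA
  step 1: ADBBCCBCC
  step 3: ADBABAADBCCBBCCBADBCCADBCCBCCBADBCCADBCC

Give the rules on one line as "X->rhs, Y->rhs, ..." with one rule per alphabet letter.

  step 0 ⇒ step 1: BDAA ⇒ AD·B·BCC·BCC
    A ↦ BCC
    B ↦ AD
    D ↦ B
    C ↦ BA  (constrained at step 1)

A->BCC, B->AD, C->BA, D->B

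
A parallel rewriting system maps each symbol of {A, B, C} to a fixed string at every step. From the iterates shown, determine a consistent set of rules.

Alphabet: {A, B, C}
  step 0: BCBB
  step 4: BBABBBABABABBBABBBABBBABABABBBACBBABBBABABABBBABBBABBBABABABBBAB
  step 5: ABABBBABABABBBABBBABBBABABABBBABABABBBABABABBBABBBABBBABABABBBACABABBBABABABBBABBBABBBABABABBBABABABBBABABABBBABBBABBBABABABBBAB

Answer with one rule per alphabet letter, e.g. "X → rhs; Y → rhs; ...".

A->BB, B->AB, C->AC

  step 4 ⇒ step 5: BBABBBABABABBBABBBABBBABABABBBACBBABBBABABABBBABBBABBBABABABBBAB ⇒ AB·AB·BB·AB·AB·AB·BB·AB·BB·AB·BB·AB·AB·AB·BB·AB·AB·AB·BB·AB·AB·AB·BB·AB·BB·AB·BB·AB·AB·AB·BB·AC·AB·AB·BB·AB·AB·AB·BB·AB·BB·AB·BB·AB·AB·AB·BB·AB·AB·AB·BB·AB·AB·AB·BB·AB·BB·AB·BB·AB·AB·AB·BB·AB
    A ↦ BB
    B ↦ AB
    C ↦ AC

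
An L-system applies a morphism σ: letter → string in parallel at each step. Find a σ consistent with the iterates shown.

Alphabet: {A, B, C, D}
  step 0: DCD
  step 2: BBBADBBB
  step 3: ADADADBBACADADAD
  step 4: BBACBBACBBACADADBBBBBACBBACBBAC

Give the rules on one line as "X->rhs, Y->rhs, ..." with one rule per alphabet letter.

A->BB, B->AD, C->B, D->AC

  step 3 ⇒ step 4: ADADADBBACADADAD ⇒ BB·AC·BB·AC·BB·AC·AD·AD·BB·B·BB·AC·BB·AC·BB·AC
    A ↦ BB
    B ↦ AD
    C ↦ B
    D ↦ AC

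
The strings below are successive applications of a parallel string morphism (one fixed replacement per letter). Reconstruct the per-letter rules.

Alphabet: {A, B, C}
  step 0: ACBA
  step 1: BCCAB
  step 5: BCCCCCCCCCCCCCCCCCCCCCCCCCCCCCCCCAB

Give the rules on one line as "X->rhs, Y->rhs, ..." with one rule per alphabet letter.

  step 0 ⇒ step 1: ACBA ⇒ B·CC·A·B
    A ↦ B
    B ↦ A
    C ↦ CC

A->B, B->A, C->CC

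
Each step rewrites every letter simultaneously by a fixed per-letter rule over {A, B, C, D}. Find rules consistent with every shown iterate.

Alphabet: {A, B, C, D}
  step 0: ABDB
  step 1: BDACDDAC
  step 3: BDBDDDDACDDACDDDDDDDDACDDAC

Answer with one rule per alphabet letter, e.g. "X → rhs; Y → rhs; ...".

  step 0 ⇒ step 1: ABDB ⇒ BD·AC·DD·AC
    A ↦ BD
    B ↦ AC
    D ↦ DD
    C ↦ B  (constrained at step 1)

A->BD, B->AC, C->B, D->DD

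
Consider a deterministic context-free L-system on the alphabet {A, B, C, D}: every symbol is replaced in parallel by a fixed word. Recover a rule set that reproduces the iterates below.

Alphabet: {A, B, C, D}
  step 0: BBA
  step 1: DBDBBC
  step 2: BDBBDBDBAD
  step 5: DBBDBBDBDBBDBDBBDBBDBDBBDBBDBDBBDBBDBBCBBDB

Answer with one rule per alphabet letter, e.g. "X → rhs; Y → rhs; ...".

A->BC, B->DB, C->AD, D->B

  step 1 ⇒ step 2: DBDBBC ⇒ B·DB·B·DB·DB·AD
    B ↦ DB
    C ↦ AD
    D ↦ B
  step 0 ⇒ step 1: BBA ⇒ DB·DB·BC
    A ↦ BC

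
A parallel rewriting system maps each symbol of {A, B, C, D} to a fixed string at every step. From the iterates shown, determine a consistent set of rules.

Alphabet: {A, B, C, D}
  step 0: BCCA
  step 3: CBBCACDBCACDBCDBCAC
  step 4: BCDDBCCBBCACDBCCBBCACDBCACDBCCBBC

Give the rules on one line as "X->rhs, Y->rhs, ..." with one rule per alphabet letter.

A->CB, B->D, C->BC, D->AC

  step 3 ⇒ step 4: CBBCACDBCACDBCDBCAC ⇒ BC·D·D·BC·CB·BC·AC·D·BC·CB·BC·AC·D·BC·AC·D·BC·CB·BC
    A ↦ CB
    B ↦ D
    C ↦ BC
    D ↦ AC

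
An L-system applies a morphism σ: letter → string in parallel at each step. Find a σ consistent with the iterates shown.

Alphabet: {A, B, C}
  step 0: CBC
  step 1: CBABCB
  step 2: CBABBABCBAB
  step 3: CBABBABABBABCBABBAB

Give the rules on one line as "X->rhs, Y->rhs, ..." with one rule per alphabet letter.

A->B, B->AB, C->CB

  step 2 ⇒ step 3: CBABBABCBAB ⇒ CB·AB·B·AB·AB·B·AB·CB·AB·B·AB
    A ↦ B
    B ↦ AB
    C ↦ CB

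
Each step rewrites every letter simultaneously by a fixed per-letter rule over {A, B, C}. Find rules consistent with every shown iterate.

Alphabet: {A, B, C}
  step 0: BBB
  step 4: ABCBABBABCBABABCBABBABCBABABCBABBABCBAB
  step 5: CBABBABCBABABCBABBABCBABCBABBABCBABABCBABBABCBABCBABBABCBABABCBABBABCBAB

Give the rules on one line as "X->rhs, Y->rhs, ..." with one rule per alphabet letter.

  step 4 ⇒ step 5: ABCBABBABCBABABCBABBABCBABABCBABBABCBAB ⇒ CB·AB·B·AB·CB·AB·AB·CB·AB·B·AB·CB·AB·CB·AB·B·AB·CB·AB·AB·CB·AB·B·AB·CB·AB·CB·AB·B·AB·CB·AB·AB·CB·AB·B·AB·CB·AB
    A ↦ CB
    B ↦ AB
    C ↦ B

A->CB, B->AB, C->B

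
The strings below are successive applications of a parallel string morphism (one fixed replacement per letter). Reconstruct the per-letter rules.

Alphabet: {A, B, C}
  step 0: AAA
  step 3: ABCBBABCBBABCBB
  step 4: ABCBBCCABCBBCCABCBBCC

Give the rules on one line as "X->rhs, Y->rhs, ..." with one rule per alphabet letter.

A->AB, B->C, C->BB

  step 3 ⇒ step 4: ABCBBABCBBABCBB ⇒ AB·C·BB·C·C·AB·C·BB·C·C·AB·C·BB·C·C
    A ↦ AB
    B ↦ C
    C ↦ BB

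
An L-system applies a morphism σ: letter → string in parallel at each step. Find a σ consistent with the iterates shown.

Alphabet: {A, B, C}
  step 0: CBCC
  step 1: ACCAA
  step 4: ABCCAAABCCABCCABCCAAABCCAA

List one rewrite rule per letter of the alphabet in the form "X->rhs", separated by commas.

  step 0 ⇒ step 1: CBCC ⇒ A·CC·A·A
    B ↦ CC
    C ↦ A
    A ↦ AB  (constrained at step 1)

A->AB, B->CC, C->A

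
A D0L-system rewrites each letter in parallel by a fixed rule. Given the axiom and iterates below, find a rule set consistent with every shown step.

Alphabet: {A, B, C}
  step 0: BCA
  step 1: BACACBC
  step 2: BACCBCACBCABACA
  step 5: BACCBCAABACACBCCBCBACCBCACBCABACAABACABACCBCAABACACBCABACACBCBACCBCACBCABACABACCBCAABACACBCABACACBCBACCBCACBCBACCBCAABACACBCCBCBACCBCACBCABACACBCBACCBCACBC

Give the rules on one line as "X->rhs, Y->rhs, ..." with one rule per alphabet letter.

  step 1 ⇒ step 2: BACACBC ⇒ BAC·CBC·A·CBC·A·BAC·A
    A ↦ CBC
    B ↦ BAC
    C ↦ A

A->CBC, B->BAC, C->A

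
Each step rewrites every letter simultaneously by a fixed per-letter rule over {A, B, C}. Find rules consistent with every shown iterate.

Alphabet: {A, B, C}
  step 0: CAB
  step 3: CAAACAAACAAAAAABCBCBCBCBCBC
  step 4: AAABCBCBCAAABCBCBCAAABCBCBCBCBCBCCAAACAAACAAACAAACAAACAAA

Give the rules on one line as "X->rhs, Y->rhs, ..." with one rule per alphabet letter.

A->BC, B->C, C->AAA

  step 3 ⇒ step 4: CAAACAAACAAAAAABCBCBCBCBCBC ⇒ AAA·BC·BC·BC·AAA·BC·BC·BC·AAA·BC·BC·BC·BC·BC·BC·C·AAA·C·AAA·C·AAA·C·AAA·C·AAA·C·AAA
    A ↦ BC
    B ↦ C
    C ↦ AAA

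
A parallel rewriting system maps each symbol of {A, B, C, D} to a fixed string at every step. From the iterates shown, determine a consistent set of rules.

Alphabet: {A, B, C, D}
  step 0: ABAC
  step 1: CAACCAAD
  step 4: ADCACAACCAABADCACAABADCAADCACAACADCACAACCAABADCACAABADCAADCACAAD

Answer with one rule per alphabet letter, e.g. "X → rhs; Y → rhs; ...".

A->CA, B->AC, C->AD, D->AB

  step 0 ⇒ step 1: ABAC ⇒ CA·AC·CA·AD
    A ↦ CA
    B ↦ AC
    C ↦ AD
    D ↦ AB  (constrained at step 1)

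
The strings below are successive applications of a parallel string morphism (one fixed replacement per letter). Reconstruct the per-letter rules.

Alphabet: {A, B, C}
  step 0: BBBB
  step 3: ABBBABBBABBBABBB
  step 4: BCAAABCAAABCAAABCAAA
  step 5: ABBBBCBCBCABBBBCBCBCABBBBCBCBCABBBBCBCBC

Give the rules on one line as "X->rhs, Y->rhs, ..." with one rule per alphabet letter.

  step 4 ⇒ step 5: BCAAABCAAABCAAABCAAA ⇒ A·BBB·BC·BC·BC·A·BBB·BC·BC·BC·A·BBB·BC·BC·BC·A·BBB·BC·BC·BC
    A ↦ BC
    B ↦ A
    C ↦ BBB

A->BC, B->A, C->BBB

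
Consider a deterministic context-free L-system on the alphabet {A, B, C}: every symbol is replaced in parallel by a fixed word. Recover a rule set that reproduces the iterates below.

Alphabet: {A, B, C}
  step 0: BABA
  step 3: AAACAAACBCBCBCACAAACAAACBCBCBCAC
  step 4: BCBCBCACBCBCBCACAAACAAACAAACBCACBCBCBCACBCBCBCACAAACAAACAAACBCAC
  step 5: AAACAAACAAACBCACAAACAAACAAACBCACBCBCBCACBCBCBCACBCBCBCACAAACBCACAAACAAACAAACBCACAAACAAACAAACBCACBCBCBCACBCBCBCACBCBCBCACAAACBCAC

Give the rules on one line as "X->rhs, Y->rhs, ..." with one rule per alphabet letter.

A->BC, B->AA, C->AC

  step 4 ⇒ step 5: BCBCBCACBCBCBCACAAACAAACAAACBCACBCBCBCACBCBCBCACAAACAAACAAACBCAC ⇒ AA·AC·AA·AC·AA·AC·BC·AC·AA·AC·AA·AC·AA·AC·BC·AC·BC·BC·BC·AC·BC·BC·BC·AC·BC·BC·BC·AC·AA·AC·BC·AC·AA·AC·AA·AC·AA·AC·BC·AC·AA·AC·AA·AC·AA·AC·BC·AC·BC·BC·BC·AC·BC·BC·BC·AC·BC·BC·BC·AC·AA·AC·BC·AC
    A ↦ BC
    B ↦ AA
    C ↦ AC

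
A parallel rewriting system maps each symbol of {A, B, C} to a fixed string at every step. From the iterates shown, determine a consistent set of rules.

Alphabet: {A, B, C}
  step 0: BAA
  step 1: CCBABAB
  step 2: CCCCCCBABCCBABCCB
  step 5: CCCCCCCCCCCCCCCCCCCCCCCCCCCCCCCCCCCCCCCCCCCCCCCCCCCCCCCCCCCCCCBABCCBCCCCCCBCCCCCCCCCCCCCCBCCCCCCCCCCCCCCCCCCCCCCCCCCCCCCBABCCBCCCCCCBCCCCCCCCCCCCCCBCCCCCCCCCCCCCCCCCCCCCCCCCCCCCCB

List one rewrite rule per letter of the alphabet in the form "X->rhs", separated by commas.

  step 1 ⇒ step 2: CCBABAB ⇒ CC·CC·CCB·AB·CCB·AB·CCB
    A ↦ AB
    B ↦ CCB
    C ↦ CC

A->AB, B->CCB, C->CC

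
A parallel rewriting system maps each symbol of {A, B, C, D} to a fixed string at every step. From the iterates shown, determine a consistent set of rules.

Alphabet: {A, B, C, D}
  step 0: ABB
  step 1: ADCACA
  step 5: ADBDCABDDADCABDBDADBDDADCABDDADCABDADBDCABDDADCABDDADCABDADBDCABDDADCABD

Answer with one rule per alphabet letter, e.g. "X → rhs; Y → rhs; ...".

A->AD, B->CA, C->D, D->BD

  step 0 ⇒ step 1: ABB ⇒ AD·CA·CA
    A ↦ AD
    B ↦ CA
    C ↦ D  (constrained at step 1)
    D ↦ BD  (constrained at step 1)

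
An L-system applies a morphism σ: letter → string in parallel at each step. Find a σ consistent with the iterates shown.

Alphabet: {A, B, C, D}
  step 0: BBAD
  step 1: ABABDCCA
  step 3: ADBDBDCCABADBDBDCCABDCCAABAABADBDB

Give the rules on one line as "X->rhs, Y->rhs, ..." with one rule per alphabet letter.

  step 0 ⇒ step 1: BBAD ⇒ AB·AB·DCC·A
    A ↦ DCC
    B ↦ AB
    D ↦ A
    C ↦ DB  (constrained at step 1)

A->DCC, B->AB, C->DB, D->A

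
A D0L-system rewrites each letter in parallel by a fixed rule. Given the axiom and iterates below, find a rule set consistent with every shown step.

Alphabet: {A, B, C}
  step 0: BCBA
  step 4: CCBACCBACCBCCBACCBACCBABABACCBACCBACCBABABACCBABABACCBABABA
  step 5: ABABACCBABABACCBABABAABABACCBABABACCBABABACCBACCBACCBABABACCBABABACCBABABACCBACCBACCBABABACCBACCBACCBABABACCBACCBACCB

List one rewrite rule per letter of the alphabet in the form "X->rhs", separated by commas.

  step 4 ⇒ step 5: CCBACCBACCBCCBACCBACCBABABACCBACCBACCBABABACCBABABACCBABABA ⇒ AB·AB·A·CCB·AB·AB·A·CCB·AB·AB·A·AB·AB·A·CCB·AB·AB·A·CCB·AB·AB·A·CCB·A·CCB·A·CCB·AB·AB·A·CCB·AB·AB·A·CCB·AB·AB·A·CCB·A·CCB·A·CCB·AB·AB·A·CCB·A·CCB·A·CCB·AB·AB·A·CCB·A·CCB·A·CCB
    A ↦ CCB
    B ↦ A
    C ↦ AB

A->CCB, B->A, C->AB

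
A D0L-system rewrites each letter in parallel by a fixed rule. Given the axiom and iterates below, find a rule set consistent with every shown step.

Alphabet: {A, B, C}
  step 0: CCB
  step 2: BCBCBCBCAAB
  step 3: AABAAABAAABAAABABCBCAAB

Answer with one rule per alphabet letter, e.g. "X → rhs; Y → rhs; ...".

A->BC, B->AAB, C->A

  step 2 ⇒ step 3: BCBCBCBCAAB ⇒ AAB·A·AAB·A·AAB·A·AAB·A·BC·BC·AAB
    A ↦ BC
    B ↦ AAB
    C ↦ A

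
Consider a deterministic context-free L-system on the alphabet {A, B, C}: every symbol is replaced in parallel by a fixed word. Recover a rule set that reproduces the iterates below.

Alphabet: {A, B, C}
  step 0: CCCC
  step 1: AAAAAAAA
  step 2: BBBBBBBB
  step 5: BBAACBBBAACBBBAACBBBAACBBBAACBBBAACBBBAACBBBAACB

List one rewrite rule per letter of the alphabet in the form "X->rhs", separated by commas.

  step 1 ⇒ step 2: AAAAAAAA ⇒ B·B·B·B·B·B·B·B
    A ↦ B
    B ↦ CB  (constrained at step 2)
  step 0 ⇒ step 1: CCCC ⇒ AA·AA·AA·AA
    C ↦ AA

A->B, B->CB, C->AA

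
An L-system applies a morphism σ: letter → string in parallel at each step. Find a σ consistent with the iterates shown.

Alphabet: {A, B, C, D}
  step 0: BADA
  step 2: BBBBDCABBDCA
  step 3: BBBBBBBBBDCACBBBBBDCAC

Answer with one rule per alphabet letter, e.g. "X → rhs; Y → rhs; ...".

A->C, B->BB, C->DCA, D->B

  step 2 ⇒ step 3: BBBBDCABBDCA ⇒ BB·BB·BB·BB·B·DCA·C·BB·BB·B·DCA·C
    A ↦ C
    B ↦ BB
    C ↦ DCA
    D ↦ B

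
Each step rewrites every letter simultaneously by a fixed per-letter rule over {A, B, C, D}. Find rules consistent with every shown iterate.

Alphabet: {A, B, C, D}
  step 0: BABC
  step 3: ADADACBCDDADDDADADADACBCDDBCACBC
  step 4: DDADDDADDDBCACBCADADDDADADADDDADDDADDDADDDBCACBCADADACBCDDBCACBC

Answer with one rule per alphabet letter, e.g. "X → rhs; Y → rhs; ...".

A->DD, B->AC, C->BC, D->AD

  step 3 ⇒ step 4: ADADACBCDDADDDADADADACBCDDBCACBC ⇒ DD·AD·DD·AD·DD·BC·AC·BC·AD·AD·DD·AD·AD·AD·DD·AD·DD·AD·DD·AD·DD·BC·AC·BC·AD·AD·AC·BC·DD·BC·AC·BC
    A ↦ DD
    B ↦ AC
    C ↦ BC
    D ↦ AD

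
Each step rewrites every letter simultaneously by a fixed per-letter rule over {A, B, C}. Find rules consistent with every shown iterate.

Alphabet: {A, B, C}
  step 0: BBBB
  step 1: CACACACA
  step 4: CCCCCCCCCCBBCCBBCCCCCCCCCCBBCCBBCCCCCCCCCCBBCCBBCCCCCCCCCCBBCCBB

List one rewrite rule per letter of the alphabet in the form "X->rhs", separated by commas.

  step 0 ⇒ step 1: BBBB ⇒ CA·CA·CA·CA
    B ↦ CA
    A ↦ BB  (constrained at step 1)
    C ↦ CC  (constrained at step 1)

A->BB, B->CA, C->CC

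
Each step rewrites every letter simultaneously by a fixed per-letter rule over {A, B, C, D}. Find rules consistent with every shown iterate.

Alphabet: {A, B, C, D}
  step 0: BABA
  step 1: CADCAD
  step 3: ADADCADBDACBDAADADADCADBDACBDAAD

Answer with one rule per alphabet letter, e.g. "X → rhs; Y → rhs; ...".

A->AD, B->C, C->AAB, D->BDA

  step 0 ⇒ step 1: BABA ⇒ C·AD·C·AD
    A ↦ AD
    B ↦ C
    C ↦ AAB  (constrained at step 1)
    D ↦ BDA  (constrained at step 1)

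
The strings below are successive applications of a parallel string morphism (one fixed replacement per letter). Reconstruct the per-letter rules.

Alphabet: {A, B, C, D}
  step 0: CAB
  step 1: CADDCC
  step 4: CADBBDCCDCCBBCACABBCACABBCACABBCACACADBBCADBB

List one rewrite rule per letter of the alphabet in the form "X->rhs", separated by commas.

  step 0 ⇒ step 1: CAB ⇒ CA·D·DCC
    A ↦ D
    B ↦ DCC
    C ↦ CA
    D ↦ BB  (constrained at step 1)

A->D, B->DCC, C->CA, D->BB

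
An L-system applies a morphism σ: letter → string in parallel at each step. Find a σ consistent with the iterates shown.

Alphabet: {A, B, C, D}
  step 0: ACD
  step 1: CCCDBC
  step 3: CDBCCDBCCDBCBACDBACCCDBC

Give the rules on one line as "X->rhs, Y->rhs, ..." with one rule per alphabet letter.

  step 0 ⇒ step 1: ACD ⇒ CC·CD·BC
    A ↦ CC
    C ↦ CD
    D ↦ BC
    B ↦ BA  (constrained at step 1)

A->CC, B->BA, C->CD, D->BC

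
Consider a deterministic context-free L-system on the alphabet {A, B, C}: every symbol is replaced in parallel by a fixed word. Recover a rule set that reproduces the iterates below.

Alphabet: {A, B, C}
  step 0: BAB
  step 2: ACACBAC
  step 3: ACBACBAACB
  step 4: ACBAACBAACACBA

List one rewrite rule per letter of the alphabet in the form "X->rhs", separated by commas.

A->AC, B->A, C->B

  step 3 ⇒ step 4: ACBACBAACB ⇒ AC·B·A·AC·B·A·AC·AC·B·A
    A ↦ AC
    B ↦ A
    C ↦ B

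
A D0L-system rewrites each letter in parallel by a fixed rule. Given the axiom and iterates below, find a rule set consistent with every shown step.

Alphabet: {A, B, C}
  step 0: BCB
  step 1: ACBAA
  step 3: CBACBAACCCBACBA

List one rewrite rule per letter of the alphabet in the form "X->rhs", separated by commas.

A->C, B->A, C->CBA

  step 0 ⇒ step 1: BCB ⇒ A·CBA·A
    B ↦ A
    C ↦ CBA
    A ↦ C  (constrained at step 1)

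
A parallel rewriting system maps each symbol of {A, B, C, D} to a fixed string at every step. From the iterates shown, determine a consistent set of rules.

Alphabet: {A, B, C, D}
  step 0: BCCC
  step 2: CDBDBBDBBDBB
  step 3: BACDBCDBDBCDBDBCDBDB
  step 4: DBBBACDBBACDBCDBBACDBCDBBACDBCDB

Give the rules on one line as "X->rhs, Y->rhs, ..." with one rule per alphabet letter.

A->B, B->DB, C->BA, D->C

  step 3 ⇒ step 4: BACDBCDBDBCDBDBCDBDB ⇒ DB·B·BA·C·DB·BA·C·DB·C·DB·BA·C·DB·C·DB·BA·C·DB·C·DB
    A ↦ B
    B ↦ DB
    C ↦ BA
    D ↦ C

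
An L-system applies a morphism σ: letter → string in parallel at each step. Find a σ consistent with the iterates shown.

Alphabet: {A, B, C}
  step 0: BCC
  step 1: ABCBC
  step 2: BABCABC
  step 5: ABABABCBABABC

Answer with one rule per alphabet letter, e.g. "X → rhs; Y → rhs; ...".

A->B, B->A, C->BC

  step 1 ⇒ step 2: ABCBC ⇒ B·A·BC·A·BC
    A ↦ B
    B ↦ A
    C ↦ BC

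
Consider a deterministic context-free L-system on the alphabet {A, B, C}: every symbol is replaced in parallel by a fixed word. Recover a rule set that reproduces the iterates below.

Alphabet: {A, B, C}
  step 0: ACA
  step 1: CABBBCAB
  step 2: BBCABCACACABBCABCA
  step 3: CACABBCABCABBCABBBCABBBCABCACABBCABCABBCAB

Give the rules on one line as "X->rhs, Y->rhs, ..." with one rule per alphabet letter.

A->CAB, B->CA, C->BB

  step 2 ⇒ step 3: BBCABCACACABBCABCA ⇒ CA·CA·BB·CAB·CA·BB·CAB·BB·CAB·BB·CAB·CA·CA·BB·CAB·CA·BB·CAB
    A ↦ CAB
    B ↦ CA
    C ↦ BB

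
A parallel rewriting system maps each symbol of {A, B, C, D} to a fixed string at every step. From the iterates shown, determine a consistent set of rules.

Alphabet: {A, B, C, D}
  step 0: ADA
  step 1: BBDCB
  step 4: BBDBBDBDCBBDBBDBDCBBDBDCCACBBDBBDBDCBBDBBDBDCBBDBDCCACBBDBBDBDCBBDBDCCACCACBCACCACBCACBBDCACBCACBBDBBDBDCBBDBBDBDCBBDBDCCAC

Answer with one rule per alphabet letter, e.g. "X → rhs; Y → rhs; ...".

  step 0 ⇒ step 1: ADA ⇒ B·BDC·B
    A ↦ B
    D ↦ BDC
    B ↦ BBD  (constrained at step 1)
    C ↦ CAC  (constrained at step 1)

A->B, B->BBD, C->CAC, D->BDC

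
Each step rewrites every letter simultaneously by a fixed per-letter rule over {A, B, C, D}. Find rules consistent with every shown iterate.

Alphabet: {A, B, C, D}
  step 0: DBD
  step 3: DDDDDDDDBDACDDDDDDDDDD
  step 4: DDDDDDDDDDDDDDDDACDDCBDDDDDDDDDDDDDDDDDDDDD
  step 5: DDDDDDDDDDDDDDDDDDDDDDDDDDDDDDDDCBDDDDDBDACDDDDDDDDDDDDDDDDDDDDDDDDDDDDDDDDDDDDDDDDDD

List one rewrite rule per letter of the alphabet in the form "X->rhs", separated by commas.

A->C, B->AC, C->BD, D->DD

  step 4 ⇒ step 5: DDDDDDDDDDDDDDDDACDDCBDDDDDDDDDDDDDDDDDDDDD ⇒ DD·DD·DD·DD·DD·DD·DD·DD·DD·DD·DD·DD·DD·DD·DD·DD·C·BD·DD·DD·BD·AC·DD·DD·DD·DD·DD·DD·DD·DD·DD·DD·DD·DD·DD·DD·DD·DD·DD·DD·DD·DD·DD
    A ↦ C
    B ↦ AC
    C ↦ BD
    D ↦ DD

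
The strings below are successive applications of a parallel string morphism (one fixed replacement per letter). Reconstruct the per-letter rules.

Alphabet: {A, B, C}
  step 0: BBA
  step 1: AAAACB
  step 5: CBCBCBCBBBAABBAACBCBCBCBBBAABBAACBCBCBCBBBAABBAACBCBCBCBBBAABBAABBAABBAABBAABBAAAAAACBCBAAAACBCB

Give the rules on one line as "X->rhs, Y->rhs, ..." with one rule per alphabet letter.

A->CB, B->AA, C->BB

  step 0 ⇒ step 1: BBA ⇒ AA·AA·CB
    A ↦ CB
    B ↦ AA
    C ↦ BB  (constrained at step 1)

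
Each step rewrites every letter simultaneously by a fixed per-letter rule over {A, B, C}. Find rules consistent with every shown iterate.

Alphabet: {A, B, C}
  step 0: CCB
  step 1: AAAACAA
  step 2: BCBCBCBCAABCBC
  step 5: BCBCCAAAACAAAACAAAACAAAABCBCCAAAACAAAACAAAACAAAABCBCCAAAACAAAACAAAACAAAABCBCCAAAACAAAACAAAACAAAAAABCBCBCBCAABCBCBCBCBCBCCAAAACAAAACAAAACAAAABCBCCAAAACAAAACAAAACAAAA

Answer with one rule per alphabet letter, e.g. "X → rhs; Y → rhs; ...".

A->BC, B->CAA, C->AA

  step 1 ⇒ step 2: AAAACAA ⇒ BC·BC·BC·BC·AA·BC·BC
    A ↦ BC
    C ↦ AA
  step 0 ⇒ step 1: CCB ⇒ AA·AA·CAA
    B ↦ CAA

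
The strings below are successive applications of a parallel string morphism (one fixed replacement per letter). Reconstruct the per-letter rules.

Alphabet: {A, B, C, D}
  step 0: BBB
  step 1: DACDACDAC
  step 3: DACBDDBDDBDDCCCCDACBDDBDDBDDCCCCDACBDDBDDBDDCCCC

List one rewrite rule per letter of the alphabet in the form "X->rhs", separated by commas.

A->D, B->DAC, C->CC, D->BDD

  step 0 ⇒ step 1: BBB ⇒ DAC·DAC·DAC
    B ↦ DAC
    A ↦ D  (constrained at step 1)
    C ↦ CC  (constrained at step 1)
    D ↦ BDD  (constrained at step 1)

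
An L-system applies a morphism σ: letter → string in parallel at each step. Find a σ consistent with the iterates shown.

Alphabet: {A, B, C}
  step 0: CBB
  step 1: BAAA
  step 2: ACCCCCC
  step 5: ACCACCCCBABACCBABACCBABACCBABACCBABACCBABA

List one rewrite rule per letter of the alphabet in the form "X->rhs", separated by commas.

  step 1 ⇒ step 2: BAAA ⇒ A·CC·CC·CC
    A ↦ CC
    B ↦ A
  step 0 ⇒ step 1: CBB ⇒ BA·A·A
    C ↦ BA

A->CC, B->A, C->BA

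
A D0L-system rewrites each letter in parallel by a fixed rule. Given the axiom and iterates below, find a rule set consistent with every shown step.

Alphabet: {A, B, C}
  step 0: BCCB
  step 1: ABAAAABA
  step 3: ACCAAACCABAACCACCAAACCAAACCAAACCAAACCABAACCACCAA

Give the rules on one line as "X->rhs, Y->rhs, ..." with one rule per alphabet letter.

  step 0 ⇒ step 1: BCCB ⇒ ABA·A·A·ABA
    B ↦ ABA
    C ↦ A
    A ↦ ACC  (constrained at step 1)

A->ACC, B->ABA, C->A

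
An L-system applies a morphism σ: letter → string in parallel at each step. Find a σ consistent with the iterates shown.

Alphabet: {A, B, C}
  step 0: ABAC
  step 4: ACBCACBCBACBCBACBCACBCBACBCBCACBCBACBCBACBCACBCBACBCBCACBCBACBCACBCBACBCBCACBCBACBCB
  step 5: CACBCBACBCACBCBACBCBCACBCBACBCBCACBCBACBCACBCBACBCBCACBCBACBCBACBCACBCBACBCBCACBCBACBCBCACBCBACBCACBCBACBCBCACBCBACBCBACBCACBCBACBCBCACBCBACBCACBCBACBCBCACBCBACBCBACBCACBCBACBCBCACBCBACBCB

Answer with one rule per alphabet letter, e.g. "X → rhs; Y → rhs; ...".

A->C, B->CB, C->ACB

  step 4 ⇒ step 5: ACBCACBCBACBCBACBCACBCBACBCBCACBCBACBCBACBCACBCBACBCBCACBCBACBCACBCBACBCBCACBCBACBCB ⇒ C·ACB·CB·ACB·C·ACB·CB·ACB·CB·C·ACB·CB·ACB·CB·C·ACB·CB·ACB·C·ACB·CB·ACB·CB·C·ACB·CB·ACB·CB·ACB·C·ACB·CB·ACB·CB·C·ACB·CB·ACB·CB·C·ACB·CB·ACB·C·ACB·CB·ACB·CB·C·ACB·CB·ACB·CB·ACB·C·ACB·CB·ACB·CB·C·ACB·CB·ACB·C·ACB·CB·ACB·CB·C·ACB·CB·ACB·CB·ACB·C·ACB·CB·ACB·CB·C·ACB·CB·ACB·CB
    A ↦ C
    B ↦ CB
    C ↦ ACB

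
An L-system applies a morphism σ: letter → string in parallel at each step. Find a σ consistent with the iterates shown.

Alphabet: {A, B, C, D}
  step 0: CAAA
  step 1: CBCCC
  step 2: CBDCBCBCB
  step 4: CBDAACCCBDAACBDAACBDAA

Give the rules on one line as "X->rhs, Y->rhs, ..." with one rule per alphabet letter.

A->C, B->D, C->CB, D->AA

  step 1 ⇒ step 2: CBCCC ⇒ CB·D·CB·CB·CB
    B ↦ D
    C ↦ CB
  step 0 ⇒ step 1: CAAA ⇒ CB·C·C·C
    A ↦ C
    D ↦ AA  (constrained at step 2)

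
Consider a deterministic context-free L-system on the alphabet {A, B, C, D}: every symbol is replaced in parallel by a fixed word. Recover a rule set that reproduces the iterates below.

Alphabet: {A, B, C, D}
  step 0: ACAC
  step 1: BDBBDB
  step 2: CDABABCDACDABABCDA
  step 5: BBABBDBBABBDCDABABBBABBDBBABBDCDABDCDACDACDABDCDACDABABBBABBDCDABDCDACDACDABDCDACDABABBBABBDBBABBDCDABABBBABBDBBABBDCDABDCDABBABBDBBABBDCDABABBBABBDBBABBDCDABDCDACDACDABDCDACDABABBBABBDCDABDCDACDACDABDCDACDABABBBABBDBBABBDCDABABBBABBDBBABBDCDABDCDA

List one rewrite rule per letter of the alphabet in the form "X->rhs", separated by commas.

  step 1 ⇒ step 2: BDBBDB ⇒ CDA·BAB·CDA·CDA·BAB·CDA
    B ↦ CDA
    D ↦ BAB
  step 0 ⇒ step 1: ACAC ⇒ BD·B·BD·B
    A ↦ BD
  step 0 ⇒ step 1: ACAC ⇒ BD·B·BD·B
    C ↦ B

A->BD, B->CDA, C->B, D->BAB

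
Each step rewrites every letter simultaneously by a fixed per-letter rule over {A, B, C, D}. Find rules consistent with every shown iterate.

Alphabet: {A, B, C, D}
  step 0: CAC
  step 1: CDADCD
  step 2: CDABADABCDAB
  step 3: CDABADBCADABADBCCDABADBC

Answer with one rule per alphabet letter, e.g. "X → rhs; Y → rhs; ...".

A->AD, B->BC, C->CD, D->AB

  step 2 ⇒ step 3: CDABADABCDAB ⇒ CD·AB·AD·BC·AD·AB·AD·BC·CD·AB·AD·BC
    A ↦ AD
    B ↦ BC
    C ↦ CD
    D ↦ AB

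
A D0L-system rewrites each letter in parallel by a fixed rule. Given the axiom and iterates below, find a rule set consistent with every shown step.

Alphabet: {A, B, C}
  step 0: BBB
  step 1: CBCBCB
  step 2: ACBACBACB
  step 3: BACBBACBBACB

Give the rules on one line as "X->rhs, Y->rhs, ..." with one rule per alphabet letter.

A->B, B->CB, C->A

  step 2 ⇒ step 3: ACBACBACB ⇒ B·A·CB·B·A·CB·B·A·CB
    A ↦ B
    B ↦ CB
    C ↦ A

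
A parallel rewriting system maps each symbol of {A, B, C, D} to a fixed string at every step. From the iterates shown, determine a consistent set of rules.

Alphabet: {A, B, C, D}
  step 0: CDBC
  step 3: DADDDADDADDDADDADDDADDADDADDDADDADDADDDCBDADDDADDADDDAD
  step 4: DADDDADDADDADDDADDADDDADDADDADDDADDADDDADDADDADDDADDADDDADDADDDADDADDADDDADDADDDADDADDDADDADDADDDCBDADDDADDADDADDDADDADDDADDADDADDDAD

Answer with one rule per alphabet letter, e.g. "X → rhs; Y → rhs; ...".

  step 3 ⇒ step 4: DADDDADDADDDADDADDDADDADDADDDADDADDADDDCBDADDDADDADDDAD ⇒ DAD·D·DAD·DAD·DAD·D·DAD·DAD·D·DAD·DAD·DAD·D·DAD·DAD·D·DAD·DAD·DAD·D·DAD·DAD·D·DAD·DAD·D·DAD·DAD·DAD·D·DAD·DAD·D·DAD·DAD·D·DAD·DAD·DAD·DD·CB·DAD·D·DAD·DAD·DAD·D·DAD·DAD·D·DAD·DAD·DAD·D·DAD
    A ↦ D
    B ↦ CB
    C ↦ DD
    D ↦ DAD

A->D, B->CB, C->DD, D->DAD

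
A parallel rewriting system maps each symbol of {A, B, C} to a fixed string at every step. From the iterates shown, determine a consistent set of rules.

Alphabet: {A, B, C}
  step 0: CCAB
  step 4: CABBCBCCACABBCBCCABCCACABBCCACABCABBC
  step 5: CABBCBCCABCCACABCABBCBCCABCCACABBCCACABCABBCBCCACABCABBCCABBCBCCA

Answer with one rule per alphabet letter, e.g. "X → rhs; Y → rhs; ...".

A->B, B->BC, C->CA

  step 4 ⇒ step 5: CABBCBCCACABBCBCCABCCACABBCCACABCABBC ⇒ CA·B·BC·BC·CA·BC·CA·CA·B·CA·B·BC·BC·CA·BC·CA·CA·B·BC·CA·CA·B·CA·B·BC·BC·CA·CA·B·CA·B·BC·CA·B·BC·BC·CA
    A ↦ B
    B ↦ BC
    C ↦ CA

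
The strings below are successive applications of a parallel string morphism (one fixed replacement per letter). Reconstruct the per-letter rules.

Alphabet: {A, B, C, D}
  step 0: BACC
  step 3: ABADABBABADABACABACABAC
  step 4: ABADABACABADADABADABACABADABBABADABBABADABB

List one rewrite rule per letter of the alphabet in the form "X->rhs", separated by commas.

  step 3 ⇒ step 4: ABADABBABADABACABACABAC ⇒ AB·AD·AB·AC·AB·AD·AD·AB·AD·AB·AC·AB·AD·AB·B·AB·AD·AB·B·AB·AD·AB·B
    A ↦ AB
    B ↦ AD
    C ↦ B
    D ↦ AC

A->AB, B->AD, C->B, D->AC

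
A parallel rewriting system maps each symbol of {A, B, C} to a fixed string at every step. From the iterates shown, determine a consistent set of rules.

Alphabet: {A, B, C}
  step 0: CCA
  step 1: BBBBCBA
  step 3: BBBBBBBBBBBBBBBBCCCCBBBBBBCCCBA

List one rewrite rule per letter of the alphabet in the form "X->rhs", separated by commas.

A->CBA, B->CC, C->BB

  step 0 ⇒ step 1: CCA ⇒ BB·BB·CBA
    A ↦ CBA
    C ↦ BB
    B ↦ CC  (constrained at step 1)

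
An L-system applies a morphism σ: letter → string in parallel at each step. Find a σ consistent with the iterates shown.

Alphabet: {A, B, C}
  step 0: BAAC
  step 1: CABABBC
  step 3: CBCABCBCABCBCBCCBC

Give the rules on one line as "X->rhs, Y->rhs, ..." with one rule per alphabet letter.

  step 0 ⇒ step 1: BAAC ⇒ C·AB·AB·BC
    A ↦ AB
    B ↦ C
    C ↦ BC

A->AB, B->C, C->BC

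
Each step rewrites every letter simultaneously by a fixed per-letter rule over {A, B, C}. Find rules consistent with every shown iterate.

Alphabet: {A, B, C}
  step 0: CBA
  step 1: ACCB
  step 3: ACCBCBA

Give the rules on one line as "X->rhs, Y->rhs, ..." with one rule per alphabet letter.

A->CB, B->C, C->A

  step 0 ⇒ step 1: CBA ⇒ A·C·CB
    A ↦ CB
    B ↦ C
    C ↦ A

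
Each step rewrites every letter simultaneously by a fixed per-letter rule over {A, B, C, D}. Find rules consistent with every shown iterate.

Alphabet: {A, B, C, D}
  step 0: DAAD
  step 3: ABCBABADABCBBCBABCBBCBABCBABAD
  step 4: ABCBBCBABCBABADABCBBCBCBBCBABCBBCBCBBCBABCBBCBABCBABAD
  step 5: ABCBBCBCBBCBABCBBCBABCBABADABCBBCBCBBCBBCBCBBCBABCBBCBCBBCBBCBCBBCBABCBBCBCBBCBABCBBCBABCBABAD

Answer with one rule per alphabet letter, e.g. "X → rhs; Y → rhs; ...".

A->AB, B->CB, C->B, D->AD

  step 4 ⇒ step 5: ABCBBCBABCBABADABCBBCBCBBCBABCBBCBCBBCBABCBBCBABCBABAD ⇒ AB·CB·B·CB·CB·B·CB·AB·CB·B·CB·AB·CB·AB·AD·AB·CB·B·CB·CB·B·CB·B·CB·CB·B·CB·AB·CB·B·CB·CB·B·CB·B·CB·CB·B·CB·AB·CB·B·CB·CB·B·CB·AB·CB·B·CB·AB·CB·AB·AD
    A ↦ AB
    B ↦ CB
    C ↦ B
    D ↦ AD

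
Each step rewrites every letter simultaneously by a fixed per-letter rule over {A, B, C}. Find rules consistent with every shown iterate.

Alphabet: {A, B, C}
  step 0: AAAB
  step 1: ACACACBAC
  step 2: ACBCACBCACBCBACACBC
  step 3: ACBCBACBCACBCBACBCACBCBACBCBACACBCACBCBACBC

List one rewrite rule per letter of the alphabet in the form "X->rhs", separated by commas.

A->AC, B->BAC, C->BC

  step 2 ⇒ step 3: ACBCACBCACBCBACACBC ⇒ AC·BC·BAC·BC·AC·BC·BAC·BC·AC·BC·BAC·BC·BAC·AC·BC·AC·BC·BAC·BC
    A ↦ AC
    B ↦ BAC
    C ↦ BC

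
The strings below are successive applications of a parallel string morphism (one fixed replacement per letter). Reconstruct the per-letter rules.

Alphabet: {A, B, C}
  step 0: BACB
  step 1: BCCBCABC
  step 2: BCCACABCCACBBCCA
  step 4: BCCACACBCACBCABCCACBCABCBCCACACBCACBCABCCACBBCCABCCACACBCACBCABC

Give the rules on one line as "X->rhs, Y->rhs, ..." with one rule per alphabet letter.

  step 1 ⇒ step 2: BCCBCABC ⇒ BC·CA·CA·BC·CA·CB·BC·CA
    A ↦ CB
    B ↦ BC
    C ↦ CA

A->CB, B->BC, C->CA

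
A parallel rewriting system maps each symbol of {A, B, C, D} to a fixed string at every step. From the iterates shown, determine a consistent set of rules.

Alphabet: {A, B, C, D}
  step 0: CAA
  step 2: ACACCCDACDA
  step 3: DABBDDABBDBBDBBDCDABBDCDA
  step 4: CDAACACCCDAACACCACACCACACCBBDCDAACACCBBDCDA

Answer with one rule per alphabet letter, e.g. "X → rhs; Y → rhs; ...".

A->DA, B->AC, C->BBD, D->C

  step 3 ⇒ step 4: DABBDDABBDBBDBBDCDABBDCDA ⇒ C·DA·AC·AC·C·C·DA·AC·AC·C·AC·AC·C·AC·AC·C·BBD·C·DA·AC·AC·C·BBD·C·DA
    A ↦ DA
    B ↦ AC
    C ↦ BBD
    D ↦ C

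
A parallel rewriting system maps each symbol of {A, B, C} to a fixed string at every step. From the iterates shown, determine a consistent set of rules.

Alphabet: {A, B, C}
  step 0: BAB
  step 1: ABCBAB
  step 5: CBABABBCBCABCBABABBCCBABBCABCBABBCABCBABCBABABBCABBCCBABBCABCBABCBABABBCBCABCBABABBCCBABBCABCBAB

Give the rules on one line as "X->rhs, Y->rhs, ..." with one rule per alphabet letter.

  step 0 ⇒ step 1: BAB ⇒ AB·CB·AB
    A ↦ CB
    B ↦ AB
    C ↦ BC  (constrained at step 1)

A->CB, B->AB, C->BC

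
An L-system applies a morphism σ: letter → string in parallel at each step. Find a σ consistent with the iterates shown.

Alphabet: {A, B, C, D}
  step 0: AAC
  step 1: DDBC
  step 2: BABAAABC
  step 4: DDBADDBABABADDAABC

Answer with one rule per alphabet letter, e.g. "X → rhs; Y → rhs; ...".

A->D, B->AA, C->BC, D->BA

  step 1 ⇒ step 2: DDBC ⇒ BA·BA·AA·BC
    B ↦ AA
    C ↦ BC
    D ↦ BA
  step 0 ⇒ step 1: AAC ⇒ D·D·BC
    A ↦ D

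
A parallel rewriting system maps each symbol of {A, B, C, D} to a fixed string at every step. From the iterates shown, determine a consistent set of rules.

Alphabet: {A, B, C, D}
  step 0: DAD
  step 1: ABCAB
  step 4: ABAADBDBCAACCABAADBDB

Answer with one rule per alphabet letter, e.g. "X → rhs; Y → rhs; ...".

  step 0 ⇒ step 1: DAD ⇒ AB·C·AB
    A ↦ C
    D ↦ AB
    B ↦ AA  (constrained at step 1)
    C ↦ DB  (constrained at step 1)

A->C, B->AA, C->DB, D->AB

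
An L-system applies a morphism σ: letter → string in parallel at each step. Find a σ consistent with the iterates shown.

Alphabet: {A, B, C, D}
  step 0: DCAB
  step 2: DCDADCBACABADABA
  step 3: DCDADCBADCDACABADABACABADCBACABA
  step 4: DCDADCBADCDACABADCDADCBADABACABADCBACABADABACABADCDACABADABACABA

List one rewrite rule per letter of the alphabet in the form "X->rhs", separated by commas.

A->BA, B->CA, C->DA, D->DC

  step 3 ⇒ step 4: DCDADCBADCDACABADABACABADCBACABA ⇒ DC·DA·DC·BA·DC·DA·CA·BA·DC·DA·DC·BA·DA·BA·CA·BA·DC·BA·CA·BA·DA·BA·CA·BA·DC·DA·CA·BA·DA·BA·CA·BA
    A ↦ BA
    B ↦ CA
    C ↦ DA
    D ↦ DC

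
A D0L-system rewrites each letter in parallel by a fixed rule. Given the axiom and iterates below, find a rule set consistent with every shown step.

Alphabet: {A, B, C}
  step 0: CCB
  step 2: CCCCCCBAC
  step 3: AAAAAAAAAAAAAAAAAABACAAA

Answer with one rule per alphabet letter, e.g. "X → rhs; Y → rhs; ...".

A->C, B->BA, C->AAA

  step 2 ⇒ step 3: CCCCCCBAC ⇒ AAA·AAA·AAA·AAA·AAA·AAA·BA·C·AAA
    A ↦ C
    B ↦ BA
    C ↦ AAA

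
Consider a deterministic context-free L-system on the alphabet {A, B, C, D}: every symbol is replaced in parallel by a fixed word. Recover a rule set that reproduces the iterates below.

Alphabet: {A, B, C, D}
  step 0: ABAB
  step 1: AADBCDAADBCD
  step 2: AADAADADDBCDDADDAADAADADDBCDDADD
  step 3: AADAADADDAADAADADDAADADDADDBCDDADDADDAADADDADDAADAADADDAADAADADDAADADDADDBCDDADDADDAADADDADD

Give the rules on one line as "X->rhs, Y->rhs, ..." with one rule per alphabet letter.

  step 2 ⇒ step 3: AADAADADDBCDDADDAADAADADDBCDDADD ⇒ AAD·AAD·ADD·AAD·AAD·ADD·AAD·ADD·ADD·BCD·D·ADD·ADD·AAD·ADD·ADD·AAD·AAD·ADD·AAD·AAD·ADD·AAD·ADD·ADD·BCD·D·ADD·ADD·AAD·ADD·ADD
    A ↦ AAD
    B ↦ BCD
    C ↦ D
    D ↦ ADD

A->AAD, B->BCD, C->D, D->ADD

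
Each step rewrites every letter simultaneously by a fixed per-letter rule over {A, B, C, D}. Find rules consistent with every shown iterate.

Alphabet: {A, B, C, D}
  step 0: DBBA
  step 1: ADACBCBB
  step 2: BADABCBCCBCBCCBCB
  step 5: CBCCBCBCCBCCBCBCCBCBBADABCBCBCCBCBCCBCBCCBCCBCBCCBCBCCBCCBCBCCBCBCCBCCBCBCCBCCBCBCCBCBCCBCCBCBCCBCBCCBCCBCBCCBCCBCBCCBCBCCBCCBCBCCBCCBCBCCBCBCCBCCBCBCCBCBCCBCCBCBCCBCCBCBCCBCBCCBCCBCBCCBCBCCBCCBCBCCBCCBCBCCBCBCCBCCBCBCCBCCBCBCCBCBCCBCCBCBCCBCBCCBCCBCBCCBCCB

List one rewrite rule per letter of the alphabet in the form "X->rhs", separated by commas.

  step 1 ⇒ step 2: ADACBCBB ⇒ B·ADA·B·CBC·CB·CBC·CB·CB
    A ↦ B
    B ↦ CB
    C ↦ CBC
    D ↦ ADA

A->B, B->CB, C->CBC, D->ADA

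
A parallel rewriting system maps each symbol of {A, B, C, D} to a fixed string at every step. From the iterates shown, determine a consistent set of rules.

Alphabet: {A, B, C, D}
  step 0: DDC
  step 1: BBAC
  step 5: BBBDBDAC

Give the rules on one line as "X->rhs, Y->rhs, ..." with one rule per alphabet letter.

A->D, B->D, C->AC, D->B

  step 0 ⇒ step 1: DDC ⇒ B·B·AC
    C ↦ AC
    D ↦ B
    A ↦ D  (constrained at step 1)
    B ↦ D  (constrained at step 1)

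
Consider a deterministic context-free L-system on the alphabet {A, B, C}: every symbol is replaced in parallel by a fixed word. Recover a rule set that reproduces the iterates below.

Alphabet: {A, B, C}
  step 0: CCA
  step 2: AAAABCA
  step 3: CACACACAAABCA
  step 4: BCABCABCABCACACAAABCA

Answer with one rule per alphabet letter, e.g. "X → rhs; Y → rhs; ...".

  step 3 ⇒ step 4: CACACACAAABCA ⇒ B·CA·B·CA·B·CA·B·CA·CA·CA·AA·B·CA
    A ↦ CA
    B ↦ AA
    C ↦ B

A->CA, B->AA, C->B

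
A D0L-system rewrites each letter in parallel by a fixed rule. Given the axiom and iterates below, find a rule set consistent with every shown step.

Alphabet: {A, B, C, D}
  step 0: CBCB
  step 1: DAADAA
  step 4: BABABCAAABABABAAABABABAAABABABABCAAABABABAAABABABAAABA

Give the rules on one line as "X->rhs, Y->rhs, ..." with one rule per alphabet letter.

A->BA, B->AA, C->D, D->BCA

  step 0 ⇒ step 1: CBCB ⇒ D·AA·D·AA
    B ↦ AA
    C ↦ D
    A ↦ BA  (constrained at step 1)
    D ↦ BCA  (constrained at step 1)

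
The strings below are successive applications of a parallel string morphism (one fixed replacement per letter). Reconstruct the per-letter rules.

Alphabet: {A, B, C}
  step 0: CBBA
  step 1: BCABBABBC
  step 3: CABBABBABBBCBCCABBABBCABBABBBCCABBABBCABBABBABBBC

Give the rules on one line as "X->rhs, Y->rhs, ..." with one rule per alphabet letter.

A->C, B->ABB, C->BC

  step 0 ⇒ step 1: CBBA ⇒ BC·ABB·ABB·C
    A ↦ C
    B ↦ ABB
    C ↦ BC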